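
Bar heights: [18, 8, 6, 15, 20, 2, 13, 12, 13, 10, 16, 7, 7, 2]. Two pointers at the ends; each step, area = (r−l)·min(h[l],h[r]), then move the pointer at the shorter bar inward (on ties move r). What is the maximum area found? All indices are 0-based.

max area = 160

[0,13] min(18,2)*13=26 best=26 * → r--
[0,12] min(18,7)*12=84 best=84 * → r--
[0,11] min(18,7)*11=77 best=84 → r--
[0,10] min(18,16)*10=160 best=160 * → r--
[0,9] min(18,10)*9=90 best=160 → r--
[0,8] min(18,13)*8=104 best=160 → r--
[0,7] min(18,12)*7=84 best=160 → r--
[0,6] min(18,13)*6=78 best=160 → r--
[0,5] min(18,2)*5=10 best=160 → r--
[0,4] min(18,20)*4=72 best=160 → l++
[1,4] min(8,20)*3=24 best=160 → l++
[2,4] min(6,20)*2=12 best=160 → l++
[3,4] min(15,20)*1=15 best=160 → l++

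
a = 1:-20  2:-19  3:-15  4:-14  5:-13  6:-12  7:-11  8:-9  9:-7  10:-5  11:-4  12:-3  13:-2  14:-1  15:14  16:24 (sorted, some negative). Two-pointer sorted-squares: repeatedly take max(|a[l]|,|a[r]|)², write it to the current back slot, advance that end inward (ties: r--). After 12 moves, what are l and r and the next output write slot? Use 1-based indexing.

[1,16] |-20|<=|24| out[16]=576 → r--
[1,15] |-20|>|14| out[15]=400 → l++
[2,15] |-19|>|14| out[14]=361 → l++
[3,15] |-15|>|14| out[13]=225 → l++
[4,15] |-14|<=|14| out[12]=196 → r--
[4,14] |-14|>|-1| out[11]=196 → l++
[5,14] |-13|>|-1| out[10]=169 → l++
[6,14] |-12|>|-1| out[9]=144 → l++
[7,14] |-11|>|-1| out[8]=121 → l++
[8,14] |-9|>|-1| out[7]=81 → l++
[9,14] |-7|>|-1| out[6]=49 → l++
[10,14] |-5|>|-1| out[5]=25 → l++

l=11, r=14, next write slot=4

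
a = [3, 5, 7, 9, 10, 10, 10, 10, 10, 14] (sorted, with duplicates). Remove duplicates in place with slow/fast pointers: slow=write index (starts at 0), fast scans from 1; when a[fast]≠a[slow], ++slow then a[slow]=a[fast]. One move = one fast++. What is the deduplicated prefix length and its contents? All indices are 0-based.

length 6; prefix = [3, 5, 7, 9, 10, 14]

(s=0,f=1) a[fast]=5≠a[slow]=3 write a[1]=5 → slow++,fast++
(s=1,f=2) a[fast]=7≠a[slow]=5 write a[2]=7 → slow++,fast++
(s=2,f=3) a[fast]=9≠a[slow]=7 write a[3]=9 → slow++,fast++
(s=3,f=4) a[fast]=10≠a[slow]=9 write a[4]=10 → slow++,fast++
(s=4,f=5) a[fast]=10=a[slow] dup → fast++
(s=4,f=6) a[fast]=10=a[slow] dup → fast++
(s=4,f=7) a[fast]=10=a[slow] dup → fast++
(s=4,f=8) a[fast]=10=a[slow] dup → fast++
(s=4,f=9) a[fast]=14≠a[slow]=10 write a[5]=14 → slow++,fast++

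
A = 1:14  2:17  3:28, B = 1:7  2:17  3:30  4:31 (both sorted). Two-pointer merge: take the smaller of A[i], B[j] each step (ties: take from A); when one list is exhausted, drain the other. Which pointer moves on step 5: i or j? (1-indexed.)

i

[i=1,j=1] A[i]=14>B[j]=7 take 7 → j++
[i=1,j=2] A[i]=14<=B[j]=17 take 14 → i++
[i=2,j=2] A[i]=17<=B[j]=17 take 17 → i++
[i=3,j=2] A[i]=28>B[j]=17 take 17 → j++
[i=3,j=3] A[i]=28<=B[j]=30 take 28 → i++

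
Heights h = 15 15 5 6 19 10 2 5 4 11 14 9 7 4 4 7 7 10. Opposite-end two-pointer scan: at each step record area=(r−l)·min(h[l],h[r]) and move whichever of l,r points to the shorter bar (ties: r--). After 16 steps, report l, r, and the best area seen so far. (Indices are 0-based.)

l=3, r=4, best area=170

[0,17] min(15,10)*17=170 best=170 * → r--
[0,16] min(15,7)*16=112 best=170 → r--
[0,15] min(15,7)*15=105 best=170 → r--
[0,14] min(15,4)*14=56 best=170 → r--
[0,13] min(15,4)*13=52 best=170 → r--
[0,12] min(15,7)*12=84 best=170 → r--
[0,11] min(15,9)*11=99 best=170 → r--
[0,10] min(15,14)*10=140 best=170 → r--
[0,9] min(15,11)*9=99 best=170 → r--
[0,8] min(15,4)*8=32 best=170 → r--
[0,7] min(15,5)*7=35 best=170 → r--
[0,6] min(15,2)*6=12 best=170 → r--
[0,5] min(15,10)*5=50 best=170 → r--
[0,4] min(15,19)*4=60 best=170 → l++
[1,4] min(15,19)*3=45 best=170 → l++
[2,4] min(5,19)*2=10 best=170 → l++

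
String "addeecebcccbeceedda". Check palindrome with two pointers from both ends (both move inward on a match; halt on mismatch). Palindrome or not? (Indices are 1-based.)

palindrome

l=1 r=19: 'a'=='a', l++,r--
l=2 r=18: 'd'=='d', l++,r--
l=3 r=17: 'd'=='d', l++,r--
l=4 r=16: 'e'=='e', l++,r--
l=5 r=15: 'e'=='e', l++,r--
l=6 r=14: 'c'=='c', l++,r--
l=7 r=13: 'e'=='e', l++,r--
l=8 r=12: 'b'=='b', l++,r--
l=9 r=11: 'c'=='c', l++,r--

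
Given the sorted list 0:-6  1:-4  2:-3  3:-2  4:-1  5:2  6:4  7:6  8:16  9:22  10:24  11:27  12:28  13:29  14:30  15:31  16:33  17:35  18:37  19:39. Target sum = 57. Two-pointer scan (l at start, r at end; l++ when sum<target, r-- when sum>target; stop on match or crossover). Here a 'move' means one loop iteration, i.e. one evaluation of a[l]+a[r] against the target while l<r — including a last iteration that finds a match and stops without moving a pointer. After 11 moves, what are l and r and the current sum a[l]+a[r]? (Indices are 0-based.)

l=9, r=17, sum=57

[0,19] -6+39=33 <57 → l++
[1,19] -4+39=35 <57 → l++
[2,19] -3+39=36 <57 → l++
[3,19] -2+39=37 <57 → l++
[4,19] -1+39=38 <57 → l++
[5,19] 2+39=41 <57 → l++
[6,19] 4+39=43 <57 → l++
[7,19] 6+39=45 <57 → l++
[8,19] 16+39=55 <57 → l++
[9,19] 22+39=61 >57 → r--
[9,18] 22+37=59 >57 → r--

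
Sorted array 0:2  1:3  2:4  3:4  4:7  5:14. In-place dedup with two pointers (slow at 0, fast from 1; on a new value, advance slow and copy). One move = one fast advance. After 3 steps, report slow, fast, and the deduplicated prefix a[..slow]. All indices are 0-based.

slow=2, fast=4, prefix=[2, 3, 4]

(s=0,f=1) a[fast]=3≠a[slow]=2 write a[1]=3 → slow++,fast++
(s=1,f=2) a[fast]=4≠a[slow]=3 write a[2]=4 → slow++,fast++
(s=2,f=3) a[fast]=4=a[slow] dup → fast++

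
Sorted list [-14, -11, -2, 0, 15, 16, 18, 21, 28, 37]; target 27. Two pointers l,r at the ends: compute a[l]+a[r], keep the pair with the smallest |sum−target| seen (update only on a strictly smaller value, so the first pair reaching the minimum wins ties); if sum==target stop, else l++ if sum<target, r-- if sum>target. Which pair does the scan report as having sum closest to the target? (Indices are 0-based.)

l=0 r=9: -14+37=23 d=4 *, l++
l=1 r=9: -11+37=26 d=1 *, l++
l=2 r=9: -2+37=35 d=8, r--
l=2 r=8: -2+28=26 d=1, l++
l=3 r=8: 0+28=28 d=1, r--
l=3 r=7: 0+21=21 d=6, l++
l=4 r=7: 15+21=36 d=9, r--
l=4 r=6: 15+18=33 d=6, r--
l=4 r=5: 15+16=31 d=4, r--

pair (-11, 37) with sum 26 (|Δ|=1)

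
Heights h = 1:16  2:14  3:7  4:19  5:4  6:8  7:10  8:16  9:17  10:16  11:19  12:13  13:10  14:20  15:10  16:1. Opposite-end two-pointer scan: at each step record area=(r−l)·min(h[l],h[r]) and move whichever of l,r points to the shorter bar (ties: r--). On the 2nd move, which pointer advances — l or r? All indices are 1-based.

l=1 r=16: min(16,1)*15=15 best=15 *, r--
l=1 r=15: min(16,10)*14=140 best=140 *, r--

r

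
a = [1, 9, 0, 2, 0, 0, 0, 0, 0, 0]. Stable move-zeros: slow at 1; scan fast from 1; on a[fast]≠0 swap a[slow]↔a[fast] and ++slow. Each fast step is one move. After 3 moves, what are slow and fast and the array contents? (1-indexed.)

slow=3, fast=4, a=[1, 9, 0, 2, 0, 0, 0, 0, 0, 0]

(s=1,f=1) a[fast]=1≠0 swap→a[1]=1 → slow++,fast++
(s=2,f=2) a[fast]=9≠0 swap→a[2]=9 → slow++,fast++
(s=3,f=3) a[fast]=0 → fast++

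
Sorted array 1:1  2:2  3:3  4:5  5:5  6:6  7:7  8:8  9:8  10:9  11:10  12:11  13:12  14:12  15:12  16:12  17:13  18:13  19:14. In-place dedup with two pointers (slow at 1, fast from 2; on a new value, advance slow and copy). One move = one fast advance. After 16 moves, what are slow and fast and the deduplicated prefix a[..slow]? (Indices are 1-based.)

slow=12, fast=18, prefix=[1, 2, 3, 5, 6, 7, 8, 9, 10, 11, 12, 13]

slow=1 fast=2: a[fast]=2≠a[slow]=1 write a[2]=2, slow++,fast++
slow=2 fast=3: a[fast]=3≠a[slow]=2 write a[3]=3, slow++,fast++
slow=3 fast=4: a[fast]=5≠a[slow]=3 write a[4]=5, slow++,fast++
slow=4 fast=5: a[fast]=5=a[slow] dup, fast++
slow=4 fast=6: a[fast]=6≠a[slow]=5 write a[5]=6, slow++,fast++
slow=5 fast=7: a[fast]=7≠a[slow]=6 write a[6]=7, slow++,fast++
slow=6 fast=8: a[fast]=8≠a[slow]=7 write a[7]=8, slow++,fast++
slow=7 fast=9: a[fast]=8=a[slow] dup, fast++
slow=7 fast=10: a[fast]=9≠a[slow]=8 write a[8]=9, slow++,fast++
slow=8 fast=11: a[fast]=10≠a[slow]=9 write a[9]=10, slow++,fast++
slow=9 fast=12: a[fast]=11≠a[slow]=10 write a[10]=11, slow++,fast++
slow=10 fast=13: a[fast]=12≠a[slow]=11 write a[11]=12, slow++,fast++
slow=11 fast=14: a[fast]=12=a[slow] dup, fast++
slow=11 fast=15: a[fast]=12=a[slow] dup, fast++
slow=11 fast=16: a[fast]=12=a[slow] dup, fast++
slow=11 fast=17: a[fast]=13≠a[slow]=12 write a[12]=13, slow++,fast++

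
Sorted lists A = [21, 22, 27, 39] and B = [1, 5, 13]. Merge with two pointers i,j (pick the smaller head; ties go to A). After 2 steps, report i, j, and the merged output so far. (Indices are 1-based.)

i=1, j=3, merged so far=[1, 5]

[i=1,j=1] A[i]=21>B[j]=1 take 1 → j++
[i=1,j=2] A[i]=21>B[j]=5 take 5 → j++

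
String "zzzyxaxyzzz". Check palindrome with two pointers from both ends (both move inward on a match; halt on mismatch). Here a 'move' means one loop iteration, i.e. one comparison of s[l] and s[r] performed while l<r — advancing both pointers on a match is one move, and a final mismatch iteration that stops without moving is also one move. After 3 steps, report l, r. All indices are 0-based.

l=3, r=7

l=0 r=10: 'z'=='z', l++,r--
l=1 r=9: 'z'=='z', l++,r--
l=2 r=8: 'z'=='z', l++,r--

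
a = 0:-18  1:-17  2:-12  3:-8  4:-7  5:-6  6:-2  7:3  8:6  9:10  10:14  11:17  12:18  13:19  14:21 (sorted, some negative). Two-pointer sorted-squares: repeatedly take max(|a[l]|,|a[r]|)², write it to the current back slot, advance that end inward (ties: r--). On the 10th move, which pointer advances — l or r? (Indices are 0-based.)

l

[0,14] |-18|<=|21| out[14]=441 → r--
[0,13] |-18|<=|19| out[13]=361 → r--
[0,12] |-18|<=|18| out[12]=324 → r--
[0,11] |-18|>|17| out[11]=324 → l++
[1,11] |-17|<=|17| out[10]=289 → r--
[1,10] |-17|>|14| out[9]=289 → l++
[2,10] |-12|<=|14| out[8]=196 → r--
[2,9] |-12|>|10| out[7]=144 → l++
[3,9] |-8|<=|10| out[6]=100 → r--
[3,8] |-8|>|6| out[5]=64 → l++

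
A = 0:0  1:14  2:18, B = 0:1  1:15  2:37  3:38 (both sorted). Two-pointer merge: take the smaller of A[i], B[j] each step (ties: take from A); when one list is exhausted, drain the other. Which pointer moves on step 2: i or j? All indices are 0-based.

i=0 j=0: A[i]=0<=B[j]=1 take 0, i++
i=1 j=0: A[i]=14>B[j]=1 take 1, j++

j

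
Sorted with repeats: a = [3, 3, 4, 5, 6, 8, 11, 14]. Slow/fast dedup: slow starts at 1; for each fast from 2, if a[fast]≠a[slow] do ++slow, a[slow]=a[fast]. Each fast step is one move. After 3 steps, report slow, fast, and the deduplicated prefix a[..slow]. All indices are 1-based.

slow=3, fast=5, prefix=[3, 4, 5]

slow=1 fast=2: a[fast]=3=a[slow] dup, fast++
slow=1 fast=3: a[fast]=4≠a[slow]=3 write a[2]=4, slow++,fast++
slow=2 fast=4: a[fast]=5≠a[slow]=4 write a[3]=5, slow++,fast++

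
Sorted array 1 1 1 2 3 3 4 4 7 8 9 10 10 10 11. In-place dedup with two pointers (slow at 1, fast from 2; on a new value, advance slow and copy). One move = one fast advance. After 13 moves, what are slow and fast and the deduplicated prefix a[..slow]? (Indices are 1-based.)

slow=8, fast=15, prefix=[1, 2, 3, 4, 7, 8, 9, 10]

(s=1,f=2) a[fast]=1=a[slow] dup → fast++
(s=1,f=3) a[fast]=1=a[slow] dup → fast++
(s=1,f=4) a[fast]=2≠a[slow]=1 write a[2]=2 → slow++,fast++
(s=2,f=5) a[fast]=3≠a[slow]=2 write a[3]=3 → slow++,fast++
(s=3,f=6) a[fast]=3=a[slow] dup → fast++
(s=3,f=7) a[fast]=4≠a[slow]=3 write a[4]=4 → slow++,fast++
(s=4,f=8) a[fast]=4=a[slow] dup → fast++
(s=4,f=9) a[fast]=7≠a[slow]=4 write a[5]=7 → slow++,fast++
(s=5,f=10) a[fast]=8≠a[slow]=7 write a[6]=8 → slow++,fast++
(s=6,f=11) a[fast]=9≠a[slow]=8 write a[7]=9 → slow++,fast++
(s=7,f=12) a[fast]=10≠a[slow]=9 write a[8]=10 → slow++,fast++
(s=8,f=13) a[fast]=10=a[slow] dup → fast++
(s=8,f=14) a[fast]=10=a[slow] dup → fast++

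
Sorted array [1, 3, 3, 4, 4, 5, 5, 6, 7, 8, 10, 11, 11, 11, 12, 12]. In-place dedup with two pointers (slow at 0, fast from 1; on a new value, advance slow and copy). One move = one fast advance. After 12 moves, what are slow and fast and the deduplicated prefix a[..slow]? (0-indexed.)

slow=8, fast=13, prefix=[1, 3, 4, 5, 6, 7, 8, 10, 11]

(s=0,f=1) a[fast]=3≠a[slow]=1 write a[1]=3 → slow++,fast++
(s=1,f=2) a[fast]=3=a[slow] dup → fast++
(s=1,f=3) a[fast]=4≠a[slow]=3 write a[2]=4 → slow++,fast++
(s=2,f=4) a[fast]=4=a[slow] dup → fast++
(s=2,f=5) a[fast]=5≠a[slow]=4 write a[3]=5 → slow++,fast++
(s=3,f=6) a[fast]=5=a[slow] dup → fast++
(s=3,f=7) a[fast]=6≠a[slow]=5 write a[4]=6 → slow++,fast++
(s=4,f=8) a[fast]=7≠a[slow]=6 write a[5]=7 → slow++,fast++
(s=5,f=9) a[fast]=8≠a[slow]=7 write a[6]=8 → slow++,fast++
(s=6,f=10) a[fast]=10≠a[slow]=8 write a[7]=10 → slow++,fast++
(s=7,f=11) a[fast]=11≠a[slow]=10 write a[8]=11 → slow++,fast++
(s=8,f=12) a[fast]=11=a[slow] dup → fast++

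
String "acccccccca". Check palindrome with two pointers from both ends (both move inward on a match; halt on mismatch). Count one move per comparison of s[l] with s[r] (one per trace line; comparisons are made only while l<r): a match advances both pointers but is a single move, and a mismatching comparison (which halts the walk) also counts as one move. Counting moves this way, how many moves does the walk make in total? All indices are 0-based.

5 moves

[0,9] 'a'=='a' → l++,r--
[1,8] 'c'=='c' → l++,r--
[2,7] 'c'=='c' → l++,r--
[3,6] 'c'=='c' → l++,r--
[4,5] 'c'=='c' → l++,r--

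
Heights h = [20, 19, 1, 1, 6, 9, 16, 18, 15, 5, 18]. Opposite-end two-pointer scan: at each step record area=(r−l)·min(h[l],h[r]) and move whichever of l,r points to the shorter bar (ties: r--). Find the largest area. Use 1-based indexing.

max area = 180

[1,11] min(20,18)*10=180 best=180 * → r--
[1,10] min(20,5)*9=45 best=180 → r--
[1,9] min(20,15)*8=120 best=180 → r--
[1,8] min(20,18)*7=126 best=180 → r--
[1,7] min(20,16)*6=96 best=180 → r--
[1,6] min(20,9)*5=45 best=180 → r--
[1,5] min(20,6)*4=24 best=180 → r--
[1,4] min(20,1)*3=3 best=180 → r--
[1,3] min(20,1)*2=2 best=180 → r--
[1,2] min(20,19)*1=19 best=180 → r--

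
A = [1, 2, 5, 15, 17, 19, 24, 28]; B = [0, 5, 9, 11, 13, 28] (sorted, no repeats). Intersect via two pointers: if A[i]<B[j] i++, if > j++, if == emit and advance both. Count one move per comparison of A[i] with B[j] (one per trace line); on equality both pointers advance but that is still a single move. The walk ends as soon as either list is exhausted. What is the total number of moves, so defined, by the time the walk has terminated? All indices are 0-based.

i=0 j=0: 1>0, j++
i=0 j=1: 1<5, i++
i=1 j=1: 2<5, i++
i=2 j=1: 5==5 emit, i++,j++
i=3 j=2: 15>9, j++
i=3 j=3: 15>11, j++
i=3 j=4: 15>13, j++
i=3 j=5: 15<28, i++
i=4 j=5: 17<28, i++
i=5 j=5: 19<28, i++
i=6 j=5: 24<28, i++
i=7 j=5: 28==28 emit, i++,j++

12 moves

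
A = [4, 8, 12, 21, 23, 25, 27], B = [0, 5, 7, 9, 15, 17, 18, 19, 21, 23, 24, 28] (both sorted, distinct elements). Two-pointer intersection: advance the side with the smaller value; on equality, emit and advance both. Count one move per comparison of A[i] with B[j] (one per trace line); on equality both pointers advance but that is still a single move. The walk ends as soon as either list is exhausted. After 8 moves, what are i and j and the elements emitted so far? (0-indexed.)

[i=0,j=0] 4>0 → j++
[i=0,j=1] 4<5 → i++
[i=1,j=1] 8>5 → j++
[i=1,j=2] 8>7 → j++
[i=1,j=3] 8<9 → i++
[i=2,j=3] 12>9 → j++
[i=2,j=4] 12<15 → i++
[i=3,j=4] 21>15 → j++

i=3, j=5, emitted=[]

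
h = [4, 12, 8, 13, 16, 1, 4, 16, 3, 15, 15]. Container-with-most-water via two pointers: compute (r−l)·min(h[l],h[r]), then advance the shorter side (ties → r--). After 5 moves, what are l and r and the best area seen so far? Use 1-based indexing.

l=1 r=11: min(4,15)*10=40 best=40 *, l++
l=2 r=11: min(12,15)*9=108 best=108 *, l++
l=3 r=11: min(8,15)*8=64 best=108, l++
l=4 r=11: min(13,15)*7=91 best=108, l++
l=5 r=11: min(16,15)*6=90 best=108, r--

l=5, r=10, best area=108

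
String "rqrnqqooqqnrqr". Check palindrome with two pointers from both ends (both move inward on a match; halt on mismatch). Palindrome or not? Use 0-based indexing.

palindrome

l=0 r=13: 'r'=='r', l++,r--
l=1 r=12: 'q'=='q', l++,r--
l=2 r=11: 'r'=='r', l++,r--
l=3 r=10: 'n'=='n', l++,r--
l=4 r=9: 'q'=='q', l++,r--
l=5 r=8: 'q'=='q', l++,r--
l=6 r=7: 'o'=='o', l++,r--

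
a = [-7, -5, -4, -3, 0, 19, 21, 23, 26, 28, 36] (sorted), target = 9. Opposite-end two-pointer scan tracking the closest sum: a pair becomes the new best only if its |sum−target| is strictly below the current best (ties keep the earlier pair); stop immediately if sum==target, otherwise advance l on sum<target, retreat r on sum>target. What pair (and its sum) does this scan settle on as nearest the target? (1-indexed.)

pair (-7, 19) with sum 12 (|Δ|=3)

[1,11] -7+36=29 d=20 * → r--
[1,10] -7+28=21 d=12 * → r--
[1,9] -7+26=19 d=10 * → r--
[1,8] -7+23=16 d=7 * → r--
[1,7] -7+21=14 d=5 * → r--
[1,6] -7+19=12 d=3 * → r--
[1,5] -7+0=-7 d=16 → l++
[2,5] -5+0=-5 d=14 → l++
[3,5] -4+0=-4 d=13 → l++
[4,5] -3+0=-3 d=12 → l++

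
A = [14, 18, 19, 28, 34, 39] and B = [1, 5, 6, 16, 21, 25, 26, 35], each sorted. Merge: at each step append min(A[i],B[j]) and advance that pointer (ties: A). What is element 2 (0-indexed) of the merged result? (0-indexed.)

[i=0,j=0] A[i]=14>B[j]=1 take 1 → j++
[i=0,j=1] A[i]=14>B[j]=5 take 5 → j++
[i=0,j=2] A[i]=14>B[j]=6 take 6 → j++
[i=0,j=3] A[i]=14<=B[j]=16 take 14 → i++
[i=1,j=3] A[i]=18>B[j]=16 take 16 → j++
[i=1,j=4] A[i]=18<=B[j]=21 take 18 → i++
[i=2,j=4] A[i]=19<=B[j]=21 take 19 → i++
[i=3,j=4] A[i]=28>B[j]=21 take 21 → j++
[i=3,j=5] A[i]=28>B[j]=25 take 25 → j++
[i=3,j=6] A[i]=28>B[j]=26 take 26 → j++
[i=3,j=7] A[i]=28<=B[j]=35 take 28 → i++
[i=4,j=7] A[i]=34<=B[j]=35 take 34 → i++
[i=5,j=7] A[i]=39>B[j]=35 take 35 → j++
[i=5,j=8] B done, take A[i]=39 → i++

merged[2] = 6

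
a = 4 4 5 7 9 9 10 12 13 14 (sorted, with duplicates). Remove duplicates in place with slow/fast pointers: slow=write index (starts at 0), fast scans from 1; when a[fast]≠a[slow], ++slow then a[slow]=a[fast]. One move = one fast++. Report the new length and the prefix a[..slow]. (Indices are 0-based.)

length 8; prefix = [4, 5, 7, 9, 10, 12, 13, 14]

slow=0 fast=1: a[fast]=4=a[slow] dup, fast++
slow=0 fast=2: a[fast]=5≠a[slow]=4 write a[1]=5, slow++,fast++
slow=1 fast=3: a[fast]=7≠a[slow]=5 write a[2]=7, slow++,fast++
slow=2 fast=4: a[fast]=9≠a[slow]=7 write a[3]=9, slow++,fast++
slow=3 fast=5: a[fast]=9=a[slow] dup, fast++
slow=3 fast=6: a[fast]=10≠a[slow]=9 write a[4]=10, slow++,fast++
slow=4 fast=7: a[fast]=12≠a[slow]=10 write a[5]=12, slow++,fast++
slow=5 fast=8: a[fast]=13≠a[slow]=12 write a[6]=13, slow++,fast++
slow=6 fast=9: a[fast]=14≠a[slow]=13 write a[7]=14, slow++,fast++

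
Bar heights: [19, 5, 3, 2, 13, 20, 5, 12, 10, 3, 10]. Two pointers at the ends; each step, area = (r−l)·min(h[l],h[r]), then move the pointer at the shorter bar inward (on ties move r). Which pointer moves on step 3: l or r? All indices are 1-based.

[1,11] min(19,10)*10=100 best=100 * → r--
[1,10] min(19,3)*9=27 best=100 → r--
[1,9] min(19,10)*8=80 best=100 → r--

r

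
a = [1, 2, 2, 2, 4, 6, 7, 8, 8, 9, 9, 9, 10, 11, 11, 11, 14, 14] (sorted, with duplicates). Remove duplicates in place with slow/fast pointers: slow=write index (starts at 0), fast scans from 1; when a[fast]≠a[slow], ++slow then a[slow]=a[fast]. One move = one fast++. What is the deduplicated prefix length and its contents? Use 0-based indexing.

slow=0 fast=1: a[fast]=2≠a[slow]=1 write a[1]=2, slow++,fast++
slow=1 fast=2: a[fast]=2=a[slow] dup, fast++
slow=1 fast=3: a[fast]=2=a[slow] dup, fast++
slow=1 fast=4: a[fast]=4≠a[slow]=2 write a[2]=4, slow++,fast++
slow=2 fast=5: a[fast]=6≠a[slow]=4 write a[3]=6, slow++,fast++
slow=3 fast=6: a[fast]=7≠a[slow]=6 write a[4]=7, slow++,fast++
slow=4 fast=7: a[fast]=8≠a[slow]=7 write a[5]=8, slow++,fast++
slow=5 fast=8: a[fast]=8=a[slow] dup, fast++
slow=5 fast=9: a[fast]=9≠a[slow]=8 write a[6]=9, slow++,fast++
slow=6 fast=10: a[fast]=9=a[slow] dup, fast++
slow=6 fast=11: a[fast]=9=a[slow] dup, fast++
slow=6 fast=12: a[fast]=10≠a[slow]=9 write a[7]=10, slow++,fast++
slow=7 fast=13: a[fast]=11≠a[slow]=10 write a[8]=11, slow++,fast++
slow=8 fast=14: a[fast]=11=a[slow] dup, fast++
slow=8 fast=15: a[fast]=11=a[slow] dup, fast++
slow=8 fast=16: a[fast]=14≠a[slow]=11 write a[9]=14, slow++,fast++
slow=9 fast=17: a[fast]=14=a[slow] dup, fast++

length 10; prefix = [1, 2, 4, 6, 7, 8, 9, 10, 11, 14]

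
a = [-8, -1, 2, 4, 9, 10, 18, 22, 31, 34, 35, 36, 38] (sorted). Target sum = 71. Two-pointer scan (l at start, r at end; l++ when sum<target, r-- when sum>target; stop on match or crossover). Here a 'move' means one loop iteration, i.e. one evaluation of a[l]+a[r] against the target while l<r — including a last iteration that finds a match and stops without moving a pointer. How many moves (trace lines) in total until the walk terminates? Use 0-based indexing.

l=0 r=12: -8+38=30 <71, l++
l=1 r=12: -1+38=37 <71, l++
l=2 r=12: 2+38=40 <71, l++
l=3 r=12: 4+38=42 <71, l++
l=4 r=12: 9+38=47 <71, l++
l=5 r=12: 10+38=48 <71, l++
l=6 r=12: 18+38=56 <71, l++
l=7 r=12: 22+38=60 <71, l++
l=8 r=12: 31+38=69 <71, l++
l=9 r=12: 34+38=72 >71, r--
l=9 r=11: 34+36=70 <71, l++
l=10 r=11: 35+36=71, found

12 moves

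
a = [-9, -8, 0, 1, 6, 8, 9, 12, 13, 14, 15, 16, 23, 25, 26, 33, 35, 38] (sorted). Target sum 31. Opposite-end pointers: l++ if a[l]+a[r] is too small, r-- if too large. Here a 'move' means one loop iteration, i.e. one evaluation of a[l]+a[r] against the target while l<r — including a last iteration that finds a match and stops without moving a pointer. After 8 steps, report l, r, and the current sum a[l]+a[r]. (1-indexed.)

l=5, r=14, sum=31

l=1 r=18: -9+38=29 <31, l++
l=2 r=18: -8+38=30 <31, l++
l=3 r=18: 0+38=38 >31, r--
l=3 r=17: 0+35=35 >31, r--
l=3 r=16: 0+33=33 >31, r--
l=3 r=15: 0+26=26 <31, l++
l=4 r=15: 1+26=27 <31, l++
l=5 r=15: 6+26=32 >31, r--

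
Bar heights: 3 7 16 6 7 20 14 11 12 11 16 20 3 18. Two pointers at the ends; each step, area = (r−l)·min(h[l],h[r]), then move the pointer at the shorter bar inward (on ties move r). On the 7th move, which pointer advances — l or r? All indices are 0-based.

r

l=0 r=13: min(3,18)*13=39 best=39 *, l++
l=1 r=13: min(7,18)*12=84 best=84 *, l++
l=2 r=13: min(16,18)*11=176 best=176 *, l++
l=3 r=13: min(6,18)*10=60 best=176, l++
l=4 r=13: min(7,18)*9=63 best=176, l++
l=5 r=13: min(20,18)*8=144 best=176, r--
l=5 r=12: min(20,3)*7=21 best=176, r--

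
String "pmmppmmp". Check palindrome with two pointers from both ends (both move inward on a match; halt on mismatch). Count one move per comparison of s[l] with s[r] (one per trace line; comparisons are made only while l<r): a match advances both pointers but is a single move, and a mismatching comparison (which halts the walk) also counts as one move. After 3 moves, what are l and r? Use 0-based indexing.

[0,7] 'p'=='p' → l++,r--
[1,6] 'm'=='m' → l++,r--
[2,5] 'm'=='m' → l++,r--

l=3, r=4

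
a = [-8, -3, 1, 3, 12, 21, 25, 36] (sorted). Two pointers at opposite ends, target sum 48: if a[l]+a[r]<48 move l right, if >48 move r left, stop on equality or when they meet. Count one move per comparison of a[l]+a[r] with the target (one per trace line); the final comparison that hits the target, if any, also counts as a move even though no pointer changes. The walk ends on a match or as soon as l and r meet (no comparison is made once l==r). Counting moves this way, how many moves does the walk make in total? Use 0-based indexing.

5 moves

l=0 r=7: -8+36=28 <48, l++
l=1 r=7: -3+36=33 <48, l++
l=2 r=7: 1+36=37 <48, l++
l=3 r=7: 3+36=39 <48, l++
l=4 r=7: 12+36=48, found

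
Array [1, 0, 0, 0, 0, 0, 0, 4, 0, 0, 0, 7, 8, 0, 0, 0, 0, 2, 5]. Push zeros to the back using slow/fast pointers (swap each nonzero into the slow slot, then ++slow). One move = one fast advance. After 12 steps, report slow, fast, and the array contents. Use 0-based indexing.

slow=3, fast=12, a=[1, 4, 7, 0, 0, 0, 0, 0, 0, 0, 0, 0, 8, 0, 0, 0, 0, 2, 5]

slow=0 fast=0: a[fast]=1≠0 swap→a[0]=1, slow++,fast++
slow=1 fast=1: a[fast]=0, fast++
slow=1 fast=2: a[fast]=0, fast++
slow=1 fast=3: a[fast]=0, fast++
slow=1 fast=4: a[fast]=0, fast++
slow=1 fast=5: a[fast]=0, fast++
slow=1 fast=6: a[fast]=0, fast++
slow=1 fast=7: a[fast]=4≠0 swap→a[1]=4, slow++,fast++
slow=2 fast=8: a[fast]=0, fast++
slow=2 fast=9: a[fast]=0, fast++
slow=2 fast=10: a[fast]=0, fast++
slow=2 fast=11: a[fast]=7≠0 swap→a[2]=7, slow++,fast++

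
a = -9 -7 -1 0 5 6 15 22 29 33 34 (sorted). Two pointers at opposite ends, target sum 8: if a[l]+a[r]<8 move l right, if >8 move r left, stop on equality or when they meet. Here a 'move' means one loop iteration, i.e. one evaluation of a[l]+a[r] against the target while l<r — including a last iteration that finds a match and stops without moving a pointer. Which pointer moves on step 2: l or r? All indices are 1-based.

l=1 r=11: -9+34=25 >8, r--
l=1 r=10: -9+33=24 >8, r--

r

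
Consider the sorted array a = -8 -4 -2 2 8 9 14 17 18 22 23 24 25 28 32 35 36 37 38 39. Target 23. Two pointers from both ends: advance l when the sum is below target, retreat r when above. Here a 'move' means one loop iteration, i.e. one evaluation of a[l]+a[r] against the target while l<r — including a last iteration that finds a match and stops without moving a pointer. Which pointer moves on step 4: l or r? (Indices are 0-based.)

l=0 r=19: -8+39=31 >23, r--
l=0 r=18: -8+38=30 >23, r--
l=0 r=17: -8+37=29 >23, r--
l=0 r=16: -8+36=28 >23, r--

r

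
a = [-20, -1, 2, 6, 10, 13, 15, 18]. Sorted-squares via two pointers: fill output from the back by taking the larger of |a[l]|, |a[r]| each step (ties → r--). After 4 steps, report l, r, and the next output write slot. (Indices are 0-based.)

[0,7] |-20|>|18| out[7]=400 → l++
[1,7] |-1|<=|18| out[6]=324 → r--
[1,6] |-1|<=|15| out[5]=225 → r--
[1,5] |-1|<=|13| out[4]=169 → r--

l=1, r=4, next write slot=3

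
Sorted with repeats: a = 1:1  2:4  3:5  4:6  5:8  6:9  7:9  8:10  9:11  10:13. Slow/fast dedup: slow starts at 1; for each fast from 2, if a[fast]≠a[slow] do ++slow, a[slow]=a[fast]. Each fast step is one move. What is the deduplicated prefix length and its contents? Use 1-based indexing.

length 9; prefix = [1, 4, 5, 6, 8, 9, 10, 11, 13]

(s=1,f=2) a[fast]=4≠a[slow]=1 write a[2]=4 → slow++,fast++
(s=2,f=3) a[fast]=5≠a[slow]=4 write a[3]=5 → slow++,fast++
(s=3,f=4) a[fast]=6≠a[slow]=5 write a[4]=6 → slow++,fast++
(s=4,f=5) a[fast]=8≠a[slow]=6 write a[5]=8 → slow++,fast++
(s=5,f=6) a[fast]=9≠a[slow]=8 write a[6]=9 → slow++,fast++
(s=6,f=7) a[fast]=9=a[slow] dup → fast++
(s=6,f=8) a[fast]=10≠a[slow]=9 write a[7]=10 → slow++,fast++
(s=7,f=9) a[fast]=11≠a[slow]=10 write a[8]=11 → slow++,fast++
(s=8,f=10) a[fast]=13≠a[slow]=11 write a[9]=13 → slow++,fast++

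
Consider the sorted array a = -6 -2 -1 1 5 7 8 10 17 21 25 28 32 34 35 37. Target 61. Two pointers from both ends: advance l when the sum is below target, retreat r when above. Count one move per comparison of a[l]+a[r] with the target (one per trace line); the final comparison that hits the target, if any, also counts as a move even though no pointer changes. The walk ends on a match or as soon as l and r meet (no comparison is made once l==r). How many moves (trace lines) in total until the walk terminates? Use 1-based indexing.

l=1 r=16: -6+37=31 <61, l++
l=2 r=16: -2+37=35 <61, l++
l=3 r=16: -1+37=36 <61, l++
l=4 r=16: 1+37=38 <61, l++
l=5 r=16: 5+37=42 <61, l++
l=6 r=16: 7+37=44 <61, l++
l=7 r=16: 8+37=45 <61, l++
l=8 r=16: 10+37=47 <61, l++
l=9 r=16: 17+37=54 <61, l++
l=10 r=16: 21+37=58 <61, l++
l=11 r=16: 25+37=62 >61, r--
l=11 r=15: 25+35=60 <61, l++
l=12 r=15: 28+35=63 >61, r--
l=12 r=14: 28+34=62 >61, r--
l=12 r=13: 28+32=60 <61, l++

15 moves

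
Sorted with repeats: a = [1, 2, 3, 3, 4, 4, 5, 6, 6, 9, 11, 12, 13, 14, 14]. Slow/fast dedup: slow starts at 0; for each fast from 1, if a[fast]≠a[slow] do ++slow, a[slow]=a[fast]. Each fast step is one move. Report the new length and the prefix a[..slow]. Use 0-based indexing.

slow=0 fast=1: a[fast]=2≠a[slow]=1 write a[1]=2, slow++,fast++
slow=1 fast=2: a[fast]=3≠a[slow]=2 write a[2]=3, slow++,fast++
slow=2 fast=3: a[fast]=3=a[slow] dup, fast++
slow=2 fast=4: a[fast]=4≠a[slow]=3 write a[3]=4, slow++,fast++
slow=3 fast=5: a[fast]=4=a[slow] dup, fast++
slow=3 fast=6: a[fast]=5≠a[slow]=4 write a[4]=5, slow++,fast++
slow=4 fast=7: a[fast]=6≠a[slow]=5 write a[5]=6, slow++,fast++
slow=5 fast=8: a[fast]=6=a[slow] dup, fast++
slow=5 fast=9: a[fast]=9≠a[slow]=6 write a[6]=9, slow++,fast++
slow=6 fast=10: a[fast]=11≠a[slow]=9 write a[7]=11, slow++,fast++
slow=7 fast=11: a[fast]=12≠a[slow]=11 write a[8]=12, slow++,fast++
slow=8 fast=12: a[fast]=13≠a[slow]=12 write a[9]=13, slow++,fast++
slow=9 fast=13: a[fast]=14≠a[slow]=13 write a[10]=14, slow++,fast++
slow=10 fast=14: a[fast]=14=a[slow] dup, fast++

length 11; prefix = [1, 2, 3, 4, 5, 6, 9, 11, 12, 13, 14]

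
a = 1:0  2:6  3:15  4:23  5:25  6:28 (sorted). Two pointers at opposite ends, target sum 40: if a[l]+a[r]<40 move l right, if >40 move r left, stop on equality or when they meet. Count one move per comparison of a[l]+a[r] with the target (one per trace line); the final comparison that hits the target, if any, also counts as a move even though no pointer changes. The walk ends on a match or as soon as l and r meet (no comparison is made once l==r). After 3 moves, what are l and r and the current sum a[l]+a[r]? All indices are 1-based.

[1,6] 0+28=28 <40 → l++
[2,6] 6+28=34 <40 → l++
[3,6] 15+28=43 >40 → r--

l=3, r=5, sum=40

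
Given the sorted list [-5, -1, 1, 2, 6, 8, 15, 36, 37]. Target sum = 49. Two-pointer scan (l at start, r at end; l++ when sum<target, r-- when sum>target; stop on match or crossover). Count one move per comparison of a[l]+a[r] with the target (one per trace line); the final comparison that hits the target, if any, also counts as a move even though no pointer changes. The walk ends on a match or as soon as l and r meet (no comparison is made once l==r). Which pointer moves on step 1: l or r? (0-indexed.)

l=0 r=8: -5+37=32 <49, l++

l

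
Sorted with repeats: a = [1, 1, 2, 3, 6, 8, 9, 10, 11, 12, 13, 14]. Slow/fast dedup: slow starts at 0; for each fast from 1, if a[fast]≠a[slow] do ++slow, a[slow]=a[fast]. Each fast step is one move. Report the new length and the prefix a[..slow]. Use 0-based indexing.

(s=0,f=1) a[fast]=1=a[slow] dup → fast++
(s=0,f=2) a[fast]=2≠a[slow]=1 write a[1]=2 → slow++,fast++
(s=1,f=3) a[fast]=3≠a[slow]=2 write a[2]=3 → slow++,fast++
(s=2,f=4) a[fast]=6≠a[slow]=3 write a[3]=6 → slow++,fast++
(s=3,f=5) a[fast]=8≠a[slow]=6 write a[4]=8 → slow++,fast++
(s=4,f=6) a[fast]=9≠a[slow]=8 write a[5]=9 → slow++,fast++
(s=5,f=7) a[fast]=10≠a[slow]=9 write a[6]=10 → slow++,fast++
(s=6,f=8) a[fast]=11≠a[slow]=10 write a[7]=11 → slow++,fast++
(s=7,f=9) a[fast]=12≠a[slow]=11 write a[8]=12 → slow++,fast++
(s=8,f=10) a[fast]=13≠a[slow]=12 write a[9]=13 → slow++,fast++
(s=9,f=11) a[fast]=14≠a[slow]=13 write a[10]=14 → slow++,fast++

length 11; prefix = [1, 2, 3, 6, 8, 9, 10, 11, 12, 13, 14]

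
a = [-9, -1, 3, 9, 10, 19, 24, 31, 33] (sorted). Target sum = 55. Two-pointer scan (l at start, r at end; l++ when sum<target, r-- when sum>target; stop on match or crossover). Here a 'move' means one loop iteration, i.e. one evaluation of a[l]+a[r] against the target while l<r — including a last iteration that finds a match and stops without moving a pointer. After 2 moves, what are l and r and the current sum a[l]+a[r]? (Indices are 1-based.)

[1,9] -9+33=24 <55 → l++
[2,9] -1+33=32 <55 → l++

l=3, r=9, sum=36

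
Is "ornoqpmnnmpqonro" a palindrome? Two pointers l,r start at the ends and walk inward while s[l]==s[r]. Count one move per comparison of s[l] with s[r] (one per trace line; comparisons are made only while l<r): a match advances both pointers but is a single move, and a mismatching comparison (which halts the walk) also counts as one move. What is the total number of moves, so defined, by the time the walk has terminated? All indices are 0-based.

8 moves

[0,15] 'o'=='o' → l++,r--
[1,14] 'r'=='r' → l++,r--
[2,13] 'n'=='n' → l++,r--
[3,12] 'o'=='o' → l++,r--
[4,11] 'q'=='q' → l++,r--
[5,10] 'p'=='p' → l++,r--
[6,9] 'm'=='m' → l++,r--
[7,8] 'n'=='n' → l++,r--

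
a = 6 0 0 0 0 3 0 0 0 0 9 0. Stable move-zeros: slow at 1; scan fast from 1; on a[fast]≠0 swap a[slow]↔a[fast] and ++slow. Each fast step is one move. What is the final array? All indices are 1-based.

[6, 3, 9, 0, 0, 0, 0, 0, 0, 0, 0, 0]

slow=1 fast=1: a[fast]=6≠0 swap→a[1]=6, slow++,fast++
slow=2 fast=2: a[fast]=0, fast++
slow=2 fast=3: a[fast]=0, fast++
slow=2 fast=4: a[fast]=0, fast++
slow=2 fast=5: a[fast]=0, fast++
slow=2 fast=6: a[fast]=3≠0 swap→a[2]=3, slow++,fast++
slow=3 fast=7: a[fast]=0, fast++
slow=3 fast=8: a[fast]=0, fast++
slow=3 fast=9: a[fast]=0, fast++
slow=3 fast=10: a[fast]=0, fast++
slow=3 fast=11: a[fast]=9≠0 swap→a[3]=9, slow++,fast++
slow=4 fast=12: a[fast]=0, fast++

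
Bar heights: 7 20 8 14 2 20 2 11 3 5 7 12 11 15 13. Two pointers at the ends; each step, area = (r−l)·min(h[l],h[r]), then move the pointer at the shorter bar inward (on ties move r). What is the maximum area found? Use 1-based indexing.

[1,15] min(7,13)*14=98 best=98 * → l++
[2,15] min(20,13)*13=169 best=169 * → r--
[2,14] min(20,15)*12=180 best=180 * → r--
[2,13] min(20,11)*11=121 best=180 → r--
[2,12] min(20,12)*10=120 best=180 → r--
[2,11] min(20,7)*9=63 best=180 → r--
[2,10] min(20,5)*8=40 best=180 → r--
[2,9] min(20,3)*7=21 best=180 → r--
[2,8] min(20,11)*6=66 best=180 → r--
[2,7] min(20,2)*5=10 best=180 → r--
[2,6] min(20,20)*4=80 best=180 → r--
[2,5] min(20,2)*3=6 best=180 → r--
[2,4] min(20,14)*2=28 best=180 → r--
[2,3] min(20,8)*1=8 best=180 → r--

max area = 180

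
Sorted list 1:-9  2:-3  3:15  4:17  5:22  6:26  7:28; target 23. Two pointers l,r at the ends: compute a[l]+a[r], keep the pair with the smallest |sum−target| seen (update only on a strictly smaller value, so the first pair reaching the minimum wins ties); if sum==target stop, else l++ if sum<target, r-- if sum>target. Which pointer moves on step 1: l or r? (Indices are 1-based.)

l

l=1 r=7: -9+28=19 d=4 *, l++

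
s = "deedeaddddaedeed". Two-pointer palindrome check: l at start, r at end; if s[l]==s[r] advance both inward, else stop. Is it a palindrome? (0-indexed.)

[0,15] 'd'=='d' → l++,r--
[1,14] 'e'=='e' → l++,r--
[2,13] 'e'=='e' → l++,r--
[3,12] 'd'=='d' → l++,r--
[4,11] 'e'=='e' → l++,r--
[5,10] 'a'=='a' → l++,r--
[6,9] 'd'=='d' → l++,r--
[7,8] 'd'=='d' → l++,r--

palindrome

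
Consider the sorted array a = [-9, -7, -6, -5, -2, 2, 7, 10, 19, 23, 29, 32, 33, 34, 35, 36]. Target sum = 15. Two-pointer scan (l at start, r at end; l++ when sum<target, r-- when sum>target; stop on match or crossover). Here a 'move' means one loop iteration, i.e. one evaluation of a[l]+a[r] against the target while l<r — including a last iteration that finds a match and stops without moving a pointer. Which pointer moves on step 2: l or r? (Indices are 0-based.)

r

l=0 r=15: -9+36=27 >15, r--
l=0 r=14: -9+35=26 >15, r--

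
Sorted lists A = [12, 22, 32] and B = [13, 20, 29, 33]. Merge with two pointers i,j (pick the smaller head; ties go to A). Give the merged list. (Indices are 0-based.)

[12, 13, 20, 22, 29, 32, 33]

i=0 j=0: A[i]=12<=B[j]=13 take 12, i++
i=1 j=0: A[i]=22>B[j]=13 take 13, j++
i=1 j=1: A[i]=22>B[j]=20 take 20, j++
i=1 j=2: A[i]=22<=B[j]=29 take 22, i++
i=2 j=2: A[i]=32>B[j]=29 take 29, j++
i=2 j=3: A[i]=32<=B[j]=33 take 32, i++
i=3 j=3: A done, take B[j]=33, j++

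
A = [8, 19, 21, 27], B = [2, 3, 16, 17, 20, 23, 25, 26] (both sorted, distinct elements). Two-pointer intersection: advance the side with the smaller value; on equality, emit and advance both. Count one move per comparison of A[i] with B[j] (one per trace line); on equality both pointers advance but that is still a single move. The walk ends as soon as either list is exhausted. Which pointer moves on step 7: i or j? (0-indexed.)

[i=0,j=0] 8>2 → j++
[i=0,j=1] 8>3 → j++
[i=0,j=2] 8<16 → i++
[i=1,j=2] 19>16 → j++
[i=1,j=3] 19>17 → j++
[i=1,j=4] 19<20 → i++
[i=2,j=4] 21>20 → j++

j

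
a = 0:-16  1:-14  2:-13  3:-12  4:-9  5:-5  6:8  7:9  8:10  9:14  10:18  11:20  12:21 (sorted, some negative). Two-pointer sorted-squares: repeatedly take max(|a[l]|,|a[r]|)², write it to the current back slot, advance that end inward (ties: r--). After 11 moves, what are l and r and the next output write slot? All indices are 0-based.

[0,12] |-16|<=|21| out[12]=441 → r--
[0,11] |-16|<=|20| out[11]=400 → r--
[0,10] |-16|<=|18| out[10]=324 → r--
[0,9] |-16|>|14| out[9]=256 → l++
[1,9] |-14|<=|14| out[8]=196 → r--
[1,8] |-14|>|10| out[7]=196 → l++
[2,8] |-13|>|10| out[6]=169 → l++
[3,8] |-12|>|10| out[5]=144 → l++
[4,8] |-9|<=|10| out[4]=100 → r--
[4,7] |-9|<=|9| out[3]=81 → r--
[4,6] |-9|>|8| out[2]=81 → l++

l=5, r=6, next write slot=1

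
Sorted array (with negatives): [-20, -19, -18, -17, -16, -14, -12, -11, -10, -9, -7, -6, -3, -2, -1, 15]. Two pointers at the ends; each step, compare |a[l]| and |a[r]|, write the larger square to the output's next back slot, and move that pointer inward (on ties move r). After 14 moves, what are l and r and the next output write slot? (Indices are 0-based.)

l=13, r=14, next write slot=1

[0,15] |-20|>|15| out[15]=400 → l++
[1,15] |-19|>|15| out[14]=361 → l++
[2,15] |-18|>|15| out[13]=324 → l++
[3,15] |-17|>|15| out[12]=289 → l++
[4,15] |-16|>|15| out[11]=256 → l++
[5,15] |-14|<=|15| out[10]=225 → r--
[5,14] |-14|>|-1| out[9]=196 → l++
[6,14] |-12|>|-1| out[8]=144 → l++
[7,14] |-11|>|-1| out[7]=121 → l++
[8,14] |-10|>|-1| out[6]=100 → l++
[9,14] |-9|>|-1| out[5]=81 → l++
[10,14] |-7|>|-1| out[4]=49 → l++
[11,14] |-6|>|-1| out[3]=36 → l++
[12,14] |-3|>|-1| out[2]=9 → l++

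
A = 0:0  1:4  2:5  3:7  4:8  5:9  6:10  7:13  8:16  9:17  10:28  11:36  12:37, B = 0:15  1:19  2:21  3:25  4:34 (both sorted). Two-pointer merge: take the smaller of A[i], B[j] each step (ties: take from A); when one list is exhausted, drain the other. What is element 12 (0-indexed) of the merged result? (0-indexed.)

merged[12] = 21

[i=0,j=0] A[i]=0<=B[j]=15 take 0 → i++
[i=1,j=0] A[i]=4<=B[j]=15 take 4 → i++
[i=2,j=0] A[i]=5<=B[j]=15 take 5 → i++
[i=3,j=0] A[i]=7<=B[j]=15 take 7 → i++
[i=4,j=0] A[i]=8<=B[j]=15 take 8 → i++
[i=5,j=0] A[i]=9<=B[j]=15 take 9 → i++
[i=6,j=0] A[i]=10<=B[j]=15 take 10 → i++
[i=7,j=0] A[i]=13<=B[j]=15 take 13 → i++
[i=8,j=0] A[i]=16>B[j]=15 take 15 → j++
[i=8,j=1] A[i]=16<=B[j]=19 take 16 → i++
[i=9,j=1] A[i]=17<=B[j]=19 take 17 → i++
[i=10,j=1] A[i]=28>B[j]=19 take 19 → j++
[i=10,j=2] A[i]=28>B[j]=21 take 21 → j++
[i=10,j=3] A[i]=28>B[j]=25 take 25 → j++
[i=10,j=4] A[i]=28<=B[j]=34 take 28 → i++
[i=11,j=4] A[i]=36>B[j]=34 take 34 → j++
[i=11,j=5] B done, take A[i]=36 → i++
[i=12,j=5] B done, take A[i]=37 → i++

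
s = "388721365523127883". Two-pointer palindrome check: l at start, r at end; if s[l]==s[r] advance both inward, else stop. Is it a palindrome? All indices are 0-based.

not a palindrome (mismatch at 7,10)

[0,17] '3'=='3' → l++,r--
[1,16] '8'=='8' → l++,r--
[2,15] '8'=='8' → l++,r--
[3,14] '7'=='7' → l++,r--
[4,13] '2'=='2' → l++,r--
[5,12] '1'=='1' → l++,r--
[6,11] '3'=='3' → l++,r--
[7,10] '6'!='2' → stop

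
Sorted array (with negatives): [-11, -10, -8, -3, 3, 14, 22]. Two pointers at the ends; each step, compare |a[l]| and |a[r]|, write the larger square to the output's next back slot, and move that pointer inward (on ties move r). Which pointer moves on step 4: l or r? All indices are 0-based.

l=0 r=6: |-11|<=|22| out[6]=484, r--
l=0 r=5: |-11|<=|14| out[5]=196, r--
l=0 r=4: |-11|>|3| out[4]=121, l++
l=1 r=4: |-10|>|3| out[3]=100, l++

l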